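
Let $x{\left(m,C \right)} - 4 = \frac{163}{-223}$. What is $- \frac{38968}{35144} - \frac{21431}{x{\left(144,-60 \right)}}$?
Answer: $- \frac{20998194368}{3202497} \approx -6556.8$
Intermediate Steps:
$x{\left(m,C \right)} = \frac{729}{223}$ ($x{\left(m,C \right)} = 4 + \frac{163}{-223} = 4 + 163 \left(- \frac{1}{223}\right) = 4 - \frac{163}{223} = \frac{729}{223}$)
$- \frac{38968}{35144} - \frac{21431}{x{\left(144,-60 \right)}} = - \frac{38968}{35144} - \frac{21431}{\frac{729}{223}} = \left(-38968\right) \frac{1}{35144} - \frac{4779113}{729} = - \frac{4871}{4393} - \frac{4779113}{729} = - \frac{20998194368}{3202497}$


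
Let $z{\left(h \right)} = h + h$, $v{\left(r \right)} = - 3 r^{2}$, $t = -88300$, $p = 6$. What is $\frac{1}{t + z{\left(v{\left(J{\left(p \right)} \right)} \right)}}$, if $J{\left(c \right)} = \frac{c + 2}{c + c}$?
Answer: $- \frac{3}{264908} \approx -1.1325 \cdot 10^{-5}$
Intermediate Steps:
$J{\left(c \right)} = \frac{2 + c}{2 c}$
$z{\left(h \right)} = 2 h$
$\frac{1}{t + z{\left(v{\left(J{\left(p \right)} \right)} \right)}} = \frac{1}{-88300 + 2 \left(- 3 \left(\frac{2 + 6}{2 \cdot 6}\right)^{2}\right)} = \frac{1}{-88300 + 2 \left(- 3 \left(\frac{1}{2} \cdot \frac{1}{6} \cdot 8\right)^{2}\right)} = \frac{1}{-88300 + 2 \left(- 3 \left(\frac{2}{3}\right)^{2}\right)} = \frac{1}{-88300 + 2 \left(\left(-3\right) \frac{4}{9}\right)} = \frac{1}{-88300 + 2 \left(- \frac{4}{3}\right)} = \frac{1}{-88300 - \frac{8}{3}} = \frac{1}{- \frac{264908}{3}} = - \frac{3}{264908}$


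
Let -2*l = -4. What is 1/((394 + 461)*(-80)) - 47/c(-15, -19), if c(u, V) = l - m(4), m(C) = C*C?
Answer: 1607393/478800 ≈ 3.3571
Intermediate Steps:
m(C) = C**2
l = 2 (l = -1/2*(-4) = 2)
c(u, V) = -14 (c(u, V) = 2 - 1*4**2 = 2 - 1*16 = 2 - 16 = -14)
1/((394 + 461)*(-80)) - 47/c(-15, -19) = 1/((394 + 461)*(-80)) - 47/(-14) = -1/80/855 - 47*(-1/14) = (1/855)*(-1/80) + 47/14 = -1/68400 + 47/14 = 1607393/478800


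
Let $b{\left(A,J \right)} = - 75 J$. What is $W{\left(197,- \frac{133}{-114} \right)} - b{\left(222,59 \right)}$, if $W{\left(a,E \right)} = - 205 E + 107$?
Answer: $\frac{25757}{6} \approx 4292.8$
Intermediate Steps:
$W{\left(a,E \right)} = 107 - 205 E$
$W{\left(197,- \frac{133}{-114} \right)} - b{\left(222,59 \right)} = \left(107 - 205 \left(- \frac{133}{-114}\right)\right) - \left(-75\right) 59 = \left(107 - 205 \left(\left(-133\right) \left(- \frac{1}{114}\right)\right)\right) - -4425 = \left(107 - \frac{1435}{6}\right) + 4425 = - \frac{793}{6} + 4425 = \frac{25757}{6}$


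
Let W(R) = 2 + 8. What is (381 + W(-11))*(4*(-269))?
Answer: -420716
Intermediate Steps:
W(R) = 10
(381 + W(-11))*(4*(-269)) = (381 + 10)*(4*(-269)) = 391*(-1076) = -420716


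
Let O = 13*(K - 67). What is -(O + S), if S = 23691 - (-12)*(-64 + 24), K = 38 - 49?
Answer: -22197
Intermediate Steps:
K = -11
O = -1014 (O = 13*(-11 - 67) = 13*(-78) = -1014)
S = 23211 (S = 23691 - (-12)*(-40) = 23691 - 1*480 = 23691 - 480 = 23211)
-(O + S) = -(-1014 + 23211) = -1*22197 = -22197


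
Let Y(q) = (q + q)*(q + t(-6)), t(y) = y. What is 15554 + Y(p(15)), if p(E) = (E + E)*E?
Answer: 415154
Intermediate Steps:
p(E) = 2*E**2 (p(E) = (2*E)*E = 2*E**2)
Y(q) = 2*q*(-6 + q) (Y(q) = (q + q)*(q - 6) = (2*q)*(-6 + q) = 2*q*(-6 + q))
15554 + Y(p(15)) = 15554 + 2*(2*15**2)*(-6 + 2*15**2) = 15554 + 2*(2*225)*(-6 + 2*225) = 15554 + 2*450*(-6 + 450) = 15554 + 2*450*444 = 15554 + 399600 = 415154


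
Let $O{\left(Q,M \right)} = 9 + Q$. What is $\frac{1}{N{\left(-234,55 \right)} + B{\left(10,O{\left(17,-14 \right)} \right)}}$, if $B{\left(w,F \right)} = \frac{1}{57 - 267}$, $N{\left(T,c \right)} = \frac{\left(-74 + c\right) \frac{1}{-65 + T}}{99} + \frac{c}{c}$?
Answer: $\frac{2072070}{2063533} \approx 1.0041$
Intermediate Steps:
$N{\left(T,c \right)} = 1 + \frac{-74 + c}{99 \left(-65 + T\right)}$ ($N{\left(T,c \right)} = \frac{-74 + c}{-65 + T} \frac{1}{99} + 1 = \frac{-74 + c}{99 \left(-65 + T\right)} + 1 = 1 + \frac{-74 + c}{99 \left(-65 + T\right)}$)
$B{\left(w,F \right)} = - \frac{1}{210}$ ($B{\left(w,F \right)} = \frac{1}{-210} = - \frac{1}{210}$)
$\frac{1}{N{\left(-234,55 \right)} + B{\left(10,O{\left(17,-14 \right)} \right)}} = \frac{1}{\frac{-6509 + 55 + 99 \left(-234\right)}{99 \left(-65 - 234\right)} - \frac{1}{210}} = \frac{1}{\frac{-6509 + 55 - 23166}{99 \left(-299\right)} - \frac{1}{210}} = \frac{1}{\frac{1}{99} \left(- \frac{1}{299}\right) \left(-29620\right) - \frac{1}{210}} = \frac{1}{\frac{29620}{29601} - \frac{1}{210}} = \frac{1}{\frac{2063533}{2072070}} = \frac{2072070}{2063533}$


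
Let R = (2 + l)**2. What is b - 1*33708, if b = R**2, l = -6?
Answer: -33452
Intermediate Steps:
R = 16 (R = (2 - 6)**2 = (-4)**2 = 16)
b = 256 (b = 16**2 = 256)
b - 1*33708 = 256 - 1*33708 = 256 - 33708 = -33452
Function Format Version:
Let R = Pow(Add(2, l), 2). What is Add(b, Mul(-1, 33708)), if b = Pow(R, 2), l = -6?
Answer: -33452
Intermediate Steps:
R = 16 (R = Pow(Add(2, -6), 2) = Pow(-4, 2) = 16)
b = 256 (b = Pow(16, 2) = 256)
Add(b, Mul(-1, 33708)) = Add(256, Mul(-1, 33708)) = Add(256, -33708) = -33452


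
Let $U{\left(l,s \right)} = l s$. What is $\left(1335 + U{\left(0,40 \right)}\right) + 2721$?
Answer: $4056$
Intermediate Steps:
$\left(1335 + U{\left(0,40 \right)}\right) + 2721 = \left(1335 + 0 \cdot 40\right) + 2721 = \left(1335 + 0\right) + 2721 = 1335 + 2721 = 4056$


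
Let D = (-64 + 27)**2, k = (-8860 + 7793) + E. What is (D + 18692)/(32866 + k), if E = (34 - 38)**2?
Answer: 2229/3535 ≈ 0.63055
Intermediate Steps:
E = 16 (E = (-4)**2 = 16)
k = -1051 (k = (-8860 + 7793) + 16 = -1067 + 16 = -1051)
D = 1369 (D = (-37)**2 = 1369)
(D + 18692)/(32866 + k) = (1369 + 18692)/(32866 - 1051) = 20061/31815 = 20061*(1/31815) = 2229/3535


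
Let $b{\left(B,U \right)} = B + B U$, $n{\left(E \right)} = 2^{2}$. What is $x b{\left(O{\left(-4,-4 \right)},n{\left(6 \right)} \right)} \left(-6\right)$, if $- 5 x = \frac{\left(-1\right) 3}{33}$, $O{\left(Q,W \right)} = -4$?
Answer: $\frac{24}{11} \approx 2.1818$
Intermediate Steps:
$n{\left(E \right)} = 4$
$x = \frac{1}{55}$ ($x = - \frac{\left(-1\right) 3 \cdot \frac{1}{33}}{5} = - \frac{\left(-3\right) \frac{1}{33}}{5} = \left(- \frac{1}{5}\right) \left(- \frac{1}{11}\right) = \frac{1}{55} \approx 0.018182$)
$x b{\left(O{\left(-4,-4 \right)},n{\left(6 \right)} \right)} \left(-6\right) = \frac{\left(-4\right) \left(1 + 4\right)}{55} \left(-6\right) = \frac{\left(-4\right) 5}{55} \left(-6\right) = \frac{1}{55} \left(-20\right) \left(-6\right) = \left(- \frac{4}{11}\right) \left(-6\right) = \frac{24}{11}$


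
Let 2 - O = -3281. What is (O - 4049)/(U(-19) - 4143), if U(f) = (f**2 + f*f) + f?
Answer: 383/1720 ≈ 0.22267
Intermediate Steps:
O = 3283 (O = 2 - 1*(-3281) = 2 + 3281 = 3283)
U(f) = f + 2*f**2 (U(f) = (f**2 + f**2) + f = 2*f**2 + f = f + 2*f**2)
(O - 4049)/(U(-19) - 4143) = (3283 - 4049)/(-19*(1 + 2*(-19)) - 4143) = -766/(-19*(1 - 38) - 4143) = -766/(-19*(-37) - 4143) = -766/(703 - 4143) = -766/(-3440) = -766*(-1/3440) = 383/1720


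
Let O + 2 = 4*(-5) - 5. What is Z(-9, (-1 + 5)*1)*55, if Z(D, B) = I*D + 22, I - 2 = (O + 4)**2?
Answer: -261635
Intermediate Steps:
O = -27 (O = -2 + (4*(-5) - 5) = -2 + (-20 - 5) = -2 - 25 = -27)
I = 531 (I = 2 + (-27 + 4)**2 = 2 + (-23)**2 = 2 + 529 = 531)
Z(D, B) = 22 + 531*D (Z(D, B) = 531*D + 22 = 22 + 531*D)
Z(-9, (-1 + 5)*1)*55 = (22 + 531*(-9))*55 = (22 - 4779)*55 = -4757*55 = -261635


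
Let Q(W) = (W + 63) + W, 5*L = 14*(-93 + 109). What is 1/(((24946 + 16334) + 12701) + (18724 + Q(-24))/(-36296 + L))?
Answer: 181256/9784286441 ≈ 1.8525e-5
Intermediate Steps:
L = 224/5 (L = (14*(-93 + 109))/5 = (14*16)/5 = (⅕)*224 = 224/5 ≈ 44.800)
Q(W) = 63 + 2*W (Q(W) = (63 + W) + W = 63 + 2*W)
1/(((24946 + 16334) + 12701) + (18724 + Q(-24))/(-36296 + L)) = 1/(((24946 + 16334) + 12701) + (18724 + (63 + 2*(-24)))/(-36296 + 224/5)) = 1/((41280 + 12701) + (18724 + (63 - 48))/(-181256/5)) = 1/(53981 + (18724 + 15)*(-5/181256)) = 1/(53981 + 18739*(-5/181256)) = 1/(53981 - 93695/181256) = 1/(9784286441/181256) = 181256/9784286441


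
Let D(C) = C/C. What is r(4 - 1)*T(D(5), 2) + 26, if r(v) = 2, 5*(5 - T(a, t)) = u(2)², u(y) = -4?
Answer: 148/5 ≈ 29.600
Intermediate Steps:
D(C) = 1
T(a, t) = 9/5 (T(a, t) = 5 - ⅕*(-4)² = 5 - ⅕*16 = 5 - 16/5 = 9/5)
r(4 - 1)*T(D(5), 2) + 26 = 2*(9/5) + 26 = 18/5 + 26 = 148/5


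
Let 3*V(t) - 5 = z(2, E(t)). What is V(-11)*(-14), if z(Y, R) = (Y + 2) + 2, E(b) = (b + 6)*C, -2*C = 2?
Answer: -154/3 ≈ -51.333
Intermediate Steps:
C = -1 (C = -1/2*2 = -1)
E(b) = -6 - b (E(b) = (b + 6)*(-1) = (6 + b)*(-1) = -6 - b)
z(Y, R) = 4 + Y (z(Y, R) = (2 + Y) + 2 = 4 + Y)
V(t) = 11/3 (V(t) = 5/3 + (4 + 2)/3 = 5/3 + (1/3)*6 = 5/3 + 2 = 11/3)
V(-11)*(-14) = (11/3)*(-14) = -154/3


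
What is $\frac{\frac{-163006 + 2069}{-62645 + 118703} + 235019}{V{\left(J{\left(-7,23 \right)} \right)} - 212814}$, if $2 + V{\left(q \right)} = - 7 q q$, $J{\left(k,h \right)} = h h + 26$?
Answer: $- \frac{13174534165}{132800897478} \approx -0.099205$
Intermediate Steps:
$J{\left(k,h \right)} = 26 + h^{2}$ ($J{\left(k,h \right)} = h^{2} + 26 = 26 + h^{2}$)
$V{\left(q \right)} = -2 - 7 q^{2}$ ($V{\left(q \right)} = -2 + - 7 q q = -2 - 7 q^{2}$)
$\frac{\frac{-163006 + 2069}{-62645 + 118703} + 235019}{V{\left(J{\left(-7,23 \right)} \right)} - 212814} = \frac{\frac{-163006 + 2069}{-62645 + 118703} + 235019}{\left(-2 - 7 \left(26 + 23^{2}\right)^{2}\right) - 212814} = \frac{- \frac{160937}{56058} + 235019}{\left(-2 - 7 \left(26 + 529\right)^{2}\right) - 212814} = \frac{\left(-160937\right) \frac{1}{56058} + 235019}{\left(-2 - 7 \cdot 555^{2}\right) - 212814} = \frac{- \frac{160937}{56058} + 235019}{\left(-2 - 2156175\right) - 212814} = \frac{13174534165}{56058 \left(\left(-2 - 2156175\right) - 212814\right)} = \frac{13174534165}{56058 \left(-2156177 - 212814\right)} = \frac{13174534165}{56058 \left(-2368991\right)} = \frac{13174534165}{56058} \left(- \frac{1}{2368991}\right) = - \frac{13174534165}{132800897478}$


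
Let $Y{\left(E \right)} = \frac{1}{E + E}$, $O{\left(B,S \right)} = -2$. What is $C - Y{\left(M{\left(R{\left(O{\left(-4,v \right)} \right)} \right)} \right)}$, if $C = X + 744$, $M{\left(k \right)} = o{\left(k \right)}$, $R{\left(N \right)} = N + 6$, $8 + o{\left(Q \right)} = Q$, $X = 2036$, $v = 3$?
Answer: $\frac{22241}{8} \approx 2780.1$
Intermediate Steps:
$o{\left(Q \right)} = -8 + Q$
$R{\left(N \right)} = 6 + N$
$M{\left(k \right)} = -8 + k$
$C = 2780$ ($C = 2036 + 744 = 2780$)
$Y{\left(E \right)} = \frac{1}{2 E}$
$C - Y{\left(M{\left(R{\left(O{\left(-4,v \right)} \right)} \right)} \right)} = 2780 - \frac{1}{2 \left(-8 + \left(6 - 2\right)\right)} = 2780 - \frac{1}{2 \left(-8 + 4\right)} = 2780 - \frac{1}{2 \left(-4\right)} = 2780 - \frac{1}{2} \left(- \frac{1}{4}\right) = 2780 - - \frac{1}{8} = 2780 + \frac{1}{8} = \frac{22241}{8}$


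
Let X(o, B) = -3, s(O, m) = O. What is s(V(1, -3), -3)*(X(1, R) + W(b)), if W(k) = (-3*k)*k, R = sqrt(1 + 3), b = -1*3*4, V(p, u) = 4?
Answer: -1740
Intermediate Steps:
b = -12 (b = -3*4 = -12)
R = 2 (R = sqrt(4) = 2)
W(k) = -3*k**2
s(V(1, -3), -3)*(X(1, R) + W(b)) = 4*(-3 - 3*(-12)**2) = 4*(-3 - 3*144) = 4*(-3 - 432) = 4*(-435) = -1740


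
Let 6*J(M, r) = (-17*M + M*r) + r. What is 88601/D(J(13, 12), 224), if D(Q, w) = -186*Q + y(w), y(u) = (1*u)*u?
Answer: 88601/51819 ≈ 1.7098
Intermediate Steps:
J(M, r) = -17*M/6 + r/6 + M*r/6 (J(M, r) = ((-17*M + M*r) + r)/6 = (r - 17*M + M*r)/6 = -17*M/6 + r/6 + M*r/6)
y(u) = u² (y(u) = u*u = u²)
D(Q, w) = w² - 186*Q (D(Q, w) = -186*Q + w² = w² - 186*Q)
88601/D(J(13, 12), 224) = 88601/(224² - 186*(-17/6*13 + (⅙)*12 + (⅙)*13*12)) = 88601/(50176 - 186*(-221/6 + 2 + 26)) = 88601/(50176 - 186*(-53/6)) = 88601/(50176 + 1643) = 88601/51819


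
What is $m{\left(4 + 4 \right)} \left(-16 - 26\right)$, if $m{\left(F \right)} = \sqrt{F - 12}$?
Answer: $- 84 i \approx - 84.0 i$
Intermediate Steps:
$m{\left(F \right)} = \sqrt{-12 + F}$
$m{\left(4 + 4 \right)} \left(-16 - 26\right) = \sqrt{-12 + \left(4 + 4\right)} \left(-16 - 26\right) = \sqrt{-12 + 8} \left(-42\right) = \sqrt{-4} \left(-42\right) = 2 i \left(-42\right) = - 84 i$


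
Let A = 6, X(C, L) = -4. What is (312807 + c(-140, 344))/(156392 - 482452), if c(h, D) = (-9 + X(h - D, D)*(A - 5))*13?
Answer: -156319/163030 ≈ -0.95884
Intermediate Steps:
c(h, D) = -169 (c(h, D) = (-9 - 4*(6 - 5))*13 = (-9 - 4*1)*13 = (-9 - 4)*13 = -13*13 = -169)
(312807 + c(-140, 344))/(156392 - 482452) = (312807 - 169)/(156392 - 482452) = 312638/(-326060) = 312638*(-1/326060) = -156319/163030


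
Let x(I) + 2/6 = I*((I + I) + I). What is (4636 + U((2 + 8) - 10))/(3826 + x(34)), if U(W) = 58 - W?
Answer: 14082/21881 ≈ 0.64357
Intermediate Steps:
x(I) = -⅓ + 3*I² (x(I) = -⅓ + I*((I + I) + I) = -⅓ + I*(2*I + I) = -⅓ + I*(3*I) = -⅓ + 3*I²)
(4636 + U((2 + 8) - 10))/(3826 + x(34)) = (4636 + (58 - ((2 + 8) - 10)))/(3826 + (-⅓ + 3*34²)) = (4636 + (58 - (10 - 10)))/(3826 + (-⅓ + 3*1156)) = (4636 + (58 - 1*0))/(3826 + (-⅓ + 3468)) = (4636 + (58 + 0))/(3826 + 10403/3) = (4636 + 58)/(21881/3) = 4694*(3/21881) = 14082/21881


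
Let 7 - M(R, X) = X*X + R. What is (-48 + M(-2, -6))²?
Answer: 5625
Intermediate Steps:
M(R, X) = 7 - R - X² (M(R, X) = 7 - (X*X + R) = 7 - (X² + R) = 7 - (R + X²) = 7 + (-R - X²) = 7 - R - X²)
(-48 + M(-2, -6))² = (-48 + (7 - 1*(-2) - 1*(-6)²))² = (-48 + (7 + 2 - 1*36))² = (-48 + (7 + 2 - 36))² = (-48 - 27)² = (-75)² = 5625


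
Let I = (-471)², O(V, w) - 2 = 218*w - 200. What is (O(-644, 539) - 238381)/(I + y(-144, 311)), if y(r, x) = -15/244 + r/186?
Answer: -305275476/559333001 ≈ -0.54578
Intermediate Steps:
O(V, w) = -198 + 218*w (O(V, w) = 2 + (218*w - 200) = 2 + (-200 + 218*w) = -198 + 218*w)
I = 221841
y(r, x) = -15/244 + r/186 (y(r, x) = -15*1/244 + r*(1/186) = -15/244 + r/186)
(O(-644, 539) - 238381)/(I + y(-144, 311)) = ((-198 + 218*539) - 238381)/(221841 + (-15/244 + (1/186)*(-144))) = ((-198 + 117502) - 238381)/(221841 + (-15/244 - 24/31)) = (117304 - 238381)/(221841 - 6321/7564) = -121077/1677999003/7564 = -121077*7564/1677999003 = -305275476/559333001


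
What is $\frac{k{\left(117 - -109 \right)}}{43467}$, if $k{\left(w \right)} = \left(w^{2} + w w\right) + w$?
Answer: $\frac{34126}{14489} \approx 2.3553$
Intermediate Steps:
$k{\left(w \right)} = w + 2 w^{2}$ ($k{\left(w \right)} = \left(w^{2} + w^{2}\right) + w = 2 w^{2} + w = w + 2 w^{2}$)
$\frac{k{\left(117 - -109 \right)}}{43467} = \frac{\left(117 - -109\right) \left(1 + 2 \left(117 - -109\right)\right)}{43467} = \left(117 + 109\right) \left(1 + 2 \left(117 + 109\right)\right) \frac{1}{43467} = 226 \left(1 + 2 \cdot 226\right) \frac{1}{43467} = 226 \left(1 + 452\right) \frac{1}{43467} = 226 \cdot 453 \cdot \frac{1}{43467} = 102378 \cdot \frac{1}{43467} = \frac{34126}{14489}$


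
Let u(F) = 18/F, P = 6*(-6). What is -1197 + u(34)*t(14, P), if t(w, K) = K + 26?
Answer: -20439/17 ≈ -1202.3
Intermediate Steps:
P = -36
t(w, K) = 26 + K
-1197 + u(34)*t(14, P) = -1197 + (18/34)*(26 - 36) = -1197 + (18*(1/34))*(-10) = -1197 + (9/17)*(-10) = -1197 - 90/17 = -20439/17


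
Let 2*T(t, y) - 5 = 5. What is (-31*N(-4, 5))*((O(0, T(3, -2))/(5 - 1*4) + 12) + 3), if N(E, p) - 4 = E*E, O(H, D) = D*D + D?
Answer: -27900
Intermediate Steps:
T(t, y) = 5 (T(t, y) = 5/2 + (½)*5 = 5/2 + 5/2 = 5)
O(H, D) = D + D² (O(H, D) = D² + D = D + D²)
N(E, p) = 4 + E² (N(E, p) = 4 + E*E = 4 + E²)
(-31*N(-4, 5))*((O(0, T(3, -2))/(5 - 1*4) + 12) + 3) = (-31*(4 + (-4)²))*(((5*(1 + 5))/(5 - 1*4) + 12) + 3) = (-31*(4 + 16))*(((5*6)/(5 - 4) + 12) + 3) = (-31*20)*((30/1 + 12) + 3) = -620*((30*1 + 12) + 3) = -620*((30 + 12) + 3) = -620*(42 + 3) = -620*45 = -27900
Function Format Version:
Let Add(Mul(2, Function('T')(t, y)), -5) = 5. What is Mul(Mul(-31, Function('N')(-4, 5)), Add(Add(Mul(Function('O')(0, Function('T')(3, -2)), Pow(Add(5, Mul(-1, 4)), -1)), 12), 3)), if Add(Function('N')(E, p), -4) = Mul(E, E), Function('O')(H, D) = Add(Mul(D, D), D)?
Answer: -27900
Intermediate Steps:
Function('T')(t, y) = 5 (Function('T')(t, y) = Add(Rational(5, 2), Mul(Rational(1, 2), 5)) = Add(Rational(5, 2), Rational(5, 2)) = 5)
Function('O')(H, D) = Add(D, Pow(D, 2)) (Function('O')(H, D) = Add(Pow(D, 2), D) = Add(D, Pow(D, 2)))
Function('N')(E, p) = Add(4, Pow(E, 2)) (Function('N')(E, p) = Add(4, Mul(E, E)) = Add(4, Pow(E, 2)))
Mul(Mul(-31, Function('N')(-4, 5)), Add(Add(Mul(Function('O')(0, Function('T')(3, -2)), Pow(Add(5, Mul(-1, 4)), -1)), 12), 3)) = Mul(Mul(-31, Add(4, Pow(-4, 2))), Add(Add(Mul(Mul(5, Add(1, 5)), Pow(Add(5, Mul(-1, 4)), -1)), 12), 3)) = Mul(Mul(-31, Add(4, 16)), Add(Add(Mul(Mul(5, 6), Pow(Add(5, -4), -1)), 12), 3)) = Mul(Mul(-31, 20), Add(Add(Mul(30, Pow(1, -1)), 12), 3)) = Mul(-620, Add(Add(Mul(30, 1), 12), 3)) = Mul(-620, Add(Add(30, 12), 3)) = Mul(-620, Add(42, 3)) = Mul(-620, 45) = -27900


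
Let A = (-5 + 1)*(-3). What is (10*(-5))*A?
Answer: -600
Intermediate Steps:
A = 12 (A = -4*(-3) = 12)
(10*(-5))*A = (10*(-5))*12 = -50*12 = -600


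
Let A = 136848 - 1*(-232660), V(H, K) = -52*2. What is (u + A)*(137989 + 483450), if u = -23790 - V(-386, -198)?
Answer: 214907277858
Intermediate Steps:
V(H, K) = -104
A = 369508 (A = 136848 + 232660 = 369508)
u = -23686 (u = -23790 - 1*(-104) = -23790 + 104 = -23686)
(u + A)*(137989 + 483450) = (-23686 + 369508)*(137989 + 483450) = 345822*621439 = 214907277858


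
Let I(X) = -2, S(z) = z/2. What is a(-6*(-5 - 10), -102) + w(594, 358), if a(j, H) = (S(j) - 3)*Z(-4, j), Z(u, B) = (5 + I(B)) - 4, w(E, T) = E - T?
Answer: 194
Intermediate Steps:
S(z) = z/2 (S(z) = z*(½) = z/2)
Z(u, B) = -1 (Z(u, B) = (5 - 2) - 4 = 3 - 4 = -1)
a(j, H) = 3 - j/2 (a(j, H) = (j/2 - 3)*(-1) = (-3 + j/2)*(-1) = 3 - j/2)
a(-6*(-5 - 10), -102) + w(594, 358) = (3 - (-3)*(-5 - 10)) + (594 - 1*358) = (3 - (-3)*(-15)) + (594 - 358) = (3 - ½*90) + 236 = (3 - 45) + 236 = -42 + 236 = 194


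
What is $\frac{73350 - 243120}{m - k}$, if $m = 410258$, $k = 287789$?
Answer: $- \frac{56590}{40823} \approx -1.3862$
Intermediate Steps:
$\frac{73350 - 243120}{m - k} = \frac{73350 - 243120}{410258 - 287789} = - \frac{169770}{410258 - 287789} = - \frac{169770}{122469} = \left(-169770\right) \frac{1}{122469} = - \frac{56590}{40823}$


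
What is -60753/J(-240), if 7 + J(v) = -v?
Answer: -60753/233 ≈ -260.74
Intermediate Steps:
J(v) = -7 - v
-60753/J(-240) = -60753/(-7 - 1*(-240)) = -60753/(-7 + 240) = -60753/233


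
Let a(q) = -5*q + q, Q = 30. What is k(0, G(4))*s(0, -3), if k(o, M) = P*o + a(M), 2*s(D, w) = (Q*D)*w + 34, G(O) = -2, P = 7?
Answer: 136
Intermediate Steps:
s(D, w) = 17 + 15*D*w (s(D, w) = ((30*D)*w + 34)/2 = (30*D*w + 34)/2 = (34 + 30*D*w)/2 = 17 + 15*D*w)
a(q) = -4*q
k(o, M) = -4*M + 7*o (k(o, M) = 7*o - 4*M = -4*M + 7*o)
k(0, G(4))*s(0, -3) = (-4*(-2) + 7*0)*(17 + 15*0*(-3)) = (8 + 0)*(17 + 0) = 8*17 = 136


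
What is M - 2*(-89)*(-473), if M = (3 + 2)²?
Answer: -84169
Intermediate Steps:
M = 25 (M = 5² = 25)
M - 2*(-89)*(-473) = 25 - 2*(-89)*(-473) = 25 + 178*(-473) = 25 - 84194 = -84169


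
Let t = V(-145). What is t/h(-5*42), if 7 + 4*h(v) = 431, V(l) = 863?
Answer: 863/106 ≈ 8.1415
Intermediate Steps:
h(v) = 106 (h(v) = -7/4 + (1/4)*431 = -7/4 + 431/4 = 106)
t = 863
t/h(-5*42) = 863/106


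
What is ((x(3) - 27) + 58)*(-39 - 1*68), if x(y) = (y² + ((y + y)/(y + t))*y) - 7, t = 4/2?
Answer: -19581/5 ≈ -3916.2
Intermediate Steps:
t = 2 (t = 4*(½) = 2)
x(y) = -7 + y² + 2*y²/(2 + y) (x(y) = (y² + ((y + y)/(y + 2))*y) - 7 = (y² + ((2*y)/(2 + y))*y) - 7 = (y² + (2*y/(2 + y))*y) - 7 = (y² + 2*y²/(2 + y)) - 7 = -7 + y² + 2*y²/(2 + y))
((x(3) - 27) + 58)*(-39 - 1*68) = (((-14 + 3³ - 7*3 + 4*3²)/(2 + 3) - 27) + 58)*(-39 - 1*68) = (((-14 + 27 - 21 + 4*9)/5 - 27) + 58)*(-39 - 68) = (((-14 + 27 - 21 + 36)/5 - 27) + 58)*(-107) = (((⅕)*28 - 27) + 58)*(-107) = ((28/5 - 27) + 58)*(-107) = (-107/5 + 58)*(-107) = (183/5)*(-107) = -19581/5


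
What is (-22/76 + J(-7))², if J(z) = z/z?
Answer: 729/1444 ≈ 0.50485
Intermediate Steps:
J(z) = 1
(-22/76 + J(-7))² = (-22/76 + 1)² = (-22*1/76 + 1)² = (-11/38 + 1)² = (27/38)² = 729/1444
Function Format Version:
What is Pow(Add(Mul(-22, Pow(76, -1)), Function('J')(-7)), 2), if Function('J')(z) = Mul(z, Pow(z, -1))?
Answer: Rational(729, 1444) ≈ 0.50485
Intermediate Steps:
Function('J')(z) = 1
Pow(Add(Mul(-22, Pow(76, -1)), Function('J')(-7)), 2) = Pow(Add(Mul(-22, Pow(76, -1)), 1), 2) = Pow(Add(Mul(-22, Rational(1, 76)), 1), 2) = Pow(Add(Rational(-11, 38), 1), 2) = Pow(Rational(27, 38), 2) = Rational(729, 1444)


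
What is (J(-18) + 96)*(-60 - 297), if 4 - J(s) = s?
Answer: -42126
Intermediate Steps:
J(s) = 4 - s
(J(-18) + 96)*(-60 - 297) = ((4 - 1*(-18)) + 96)*(-60 - 297) = ((4 + 18) + 96)*(-357) = (22 + 96)*(-357) = 118*(-357) = -42126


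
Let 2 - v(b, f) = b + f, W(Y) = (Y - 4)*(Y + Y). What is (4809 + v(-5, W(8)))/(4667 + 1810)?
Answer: 1584/2159 ≈ 0.73367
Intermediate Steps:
W(Y) = 2*Y*(-4 + Y) (W(Y) = (-4 + Y)*(2*Y) = 2*Y*(-4 + Y))
v(b, f) = 2 - b - f (v(b, f) = 2 - (b + f) = 2 + (-b - f) = 2 - b - f)
(4809 + v(-5, W(8)))/(4667 + 1810) = (4809 + (2 - 1*(-5) - 2*8*(-4 + 8)))/(4667 + 1810) = (4809 + (2 + 5 - 2*8*4))/6477 = (4809 + (2 + 5 - 1*64))*(1/6477) = (4809 + (2 + 5 - 64))*(1/6477) = (4809 - 57)*(1/6477) = 4752*(1/6477) = 1584/2159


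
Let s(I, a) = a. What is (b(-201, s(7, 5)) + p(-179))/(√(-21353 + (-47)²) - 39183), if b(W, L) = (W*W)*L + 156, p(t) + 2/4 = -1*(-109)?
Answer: -15851051637/3070653266 - 404539*I*√4786/1535326633 ≈ -5.1621 - 0.018228*I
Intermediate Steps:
p(t) = 217/2 (p(t) = -½ - 1*(-109) = -½ + 109 = 217/2)
b(W, L) = 156 + L*W² (b(W, L) = W²*L + 156 = L*W² + 156 = 156 + L*W²)
(b(-201, s(7, 5)) + p(-179))/(√(-21353 + (-47)²) - 39183) = ((156 + 5*(-201)²) + 217/2)/(√(-21353 + (-47)²) - 39183) = ((156 + 5*40401) + 217/2)/(√(-21353 + 2209) - 39183) = ((156 + 202005) + 217/2)/(√(-19144) - 39183) = (202161 + 217/2)/(2*I*√4786 - 39183) = 404539/(2*(-39183 + 2*I*√4786))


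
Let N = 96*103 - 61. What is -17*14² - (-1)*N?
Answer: 6495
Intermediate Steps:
N = 9827 (N = 9888 - 61 = 9827)
-17*14² - (-1)*N = -17*14² - (-1)*9827 = -17*196 - 1*(-9827) = -3332 + 9827 = 6495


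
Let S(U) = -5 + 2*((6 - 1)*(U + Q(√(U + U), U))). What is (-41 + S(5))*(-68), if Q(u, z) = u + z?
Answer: -3672 - 680*√10 ≈ -5822.4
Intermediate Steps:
S(U) = -5 + 20*U + 10*√2*√U (S(U) = -5 + 2*((6 - 1)*(U + (√(U + U) + U))) = -5 + 2*(5*(U + (√(2*U) + U))) = -5 + 2*(5*(U + (√2*√U + U))) = -5 + 2*(5*(U + (U + √2*√U))) = -5 + 2*(5*(2*U + √2*√U)) = -5 + 2*(10*U + 5*√2*√U) = -5 + (20*U + 10*√2*√U) = -5 + 20*U + 10*√2*√U)
(-41 + S(5))*(-68) = (-41 + (-5 + 20*5 + 10*√2*√5))*(-68) = (-41 + (-5 + 100 + 10*√10))*(-68) = (-41 + (95 + 10*√10))*(-68) = (54 + 10*√10)*(-68) = -3672 - 680*√10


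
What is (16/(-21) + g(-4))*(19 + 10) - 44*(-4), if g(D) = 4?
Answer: 5668/21 ≈ 269.90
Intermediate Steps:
(16/(-21) + g(-4))*(19 + 10) - 44*(-4) = (16/(-21) + 4)*(19 + 10) - 44*(-4) = (16*(-1/21) + 4)*29 + 176 = (-16/21 + 4)*29 + 176 = (68/21)*29 + 176 = 1972/21 + 176 = 5668/21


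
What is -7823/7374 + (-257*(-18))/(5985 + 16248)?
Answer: -46605545/54648714 ≈ -0.85282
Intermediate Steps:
-7823/7374 + (-257*(-18))/(5985 + 16248) = -7823*1/7374 + 4626/22233 = -7823/7374 + 4626*(1/22233) = -7823/7374 + 1542/7411 = -46605545/54648714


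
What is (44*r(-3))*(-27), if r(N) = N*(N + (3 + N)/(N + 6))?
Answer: -10692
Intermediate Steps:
r(N) = N*(N + (3 + N)/(6 + N))
(44*r(-3))*(-27) = (44*(-3*(3 + (-3)**2 + 7*(-3))/(6 - 3)))*(-27) = (44*(-3*(3 + 9 - 21)/3))*(-27) = (44*(-3*1/3*(-9)))*(-27) = (44*9)*(-27) = 396*(-27) = -10692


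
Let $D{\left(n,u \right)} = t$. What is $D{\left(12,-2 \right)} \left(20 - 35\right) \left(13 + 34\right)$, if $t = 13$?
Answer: $-9165$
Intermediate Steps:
$D{\left(n,u \right)} = 13$
$D{\left(12,-2 \right)} \left(20 - 35\right) \left(13 + 34\right) = 13 \left(20 - 35\right) \left(13 + 34\right) = 13 \left(\left(-15\right) 47\right) = 13 \left(-705\right) = -9165$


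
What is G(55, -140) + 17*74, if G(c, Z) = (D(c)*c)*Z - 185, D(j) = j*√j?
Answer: 1073 - 423500*√55 ≈ -3.1397e+6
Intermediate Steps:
D(j) = j^(3/2)
G(c, Z) = -185 + Z*c^(5/2) (G(c, Z) = (c^(3/2)*c)*Z - 185 = c^(5/2)*Z - 185 = Z*c^(5/2) - 185 = -185 + Z*c^(5/2))
G(55, -140) + 17*74 = (-185 - 423500*√55) + 17*74 = (-185 - 423500*√55) + 1258 = 1073 - 423500*√55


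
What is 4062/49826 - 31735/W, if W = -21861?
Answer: 119287678/77803299 ≈ 1.5332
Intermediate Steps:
4062/49826 - 31735/W = 4062/49826 - 31735/(-21861) = 4062*(1/49826) - 31735*(-1/21861) = 2031/24913 + 31735/21861 = 119287678/77803299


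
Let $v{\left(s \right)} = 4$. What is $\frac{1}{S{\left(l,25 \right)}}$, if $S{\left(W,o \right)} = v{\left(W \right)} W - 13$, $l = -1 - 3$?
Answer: $- \frac{1}{29} \approx -0.034483$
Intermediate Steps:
$l = -4$ ($l = -1 - 3 = -4$)
$S{\left(W,o \right)} = -13 + 4 W$ ($S{\left(W,o \right)} = 4 W - 13 = -13 + 4 W$)
$\frac{1}{S{\left(l,25 \right)}} = \frac{1}{-13 + 4 \left(-4\right)} = \frac{1}{-13 - 16} = \frac{1}{-29} = - \frac{1}{29}$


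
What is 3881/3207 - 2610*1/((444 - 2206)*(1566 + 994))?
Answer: 1751447459/1446587904 ≈ 1.2107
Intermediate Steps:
3881/3207 - 2610*1/((444 - 2206)*(1566 + 994)) = 3881*(1/3207) - 2610/(2560*(-1762)) = 3881/3207 - 2610/(-4510720) = 3881/3207 - 2610*(-1/4510720) = 3881/3207 + 261/451072 = 1751447459/1446587904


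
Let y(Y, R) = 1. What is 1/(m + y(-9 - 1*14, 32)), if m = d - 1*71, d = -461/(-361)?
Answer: -361/24809 ≈ -0.014551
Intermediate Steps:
d = 461/361 (d = -461*(-1/361) = 461/361 ≈ 1.2770)
m = -25170/361 (m = 461/361 - 1*71 = 461/361 - 71 = -25170/361 ≈ -69.723)
1/(m + y(-9 - 1*14, 32)) = 1/(-25170/361 + 1) = 1/(-24809/361) = -361/24809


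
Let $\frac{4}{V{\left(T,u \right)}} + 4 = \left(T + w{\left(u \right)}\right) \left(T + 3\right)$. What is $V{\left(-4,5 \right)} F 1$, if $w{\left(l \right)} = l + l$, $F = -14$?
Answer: $\frac{28}{5} \approx 5.6$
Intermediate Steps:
$w{\left(l \right)} = 2 l$
$V{\left(T,u \right)} = \frac{4}{-4 + \left(3 + T\right) \left(T + 2 u\right)}$ ($V{\left(T,u \right)} = \frac{4}{-4 + \left(T + 2 u\right) \left(T + 3\right)} = \frac{4}{-4 + \left(T + 2 u\right) \left(3 + T\right)} = \frac{4}{-4 + \left(3 + T\right) \left(T + 2 u\right)}$)
$V{\left(-4,5 \right)} F 1 = \frac{4}{-4 + \left(-4\right)^{2} + 3 \left(-4\right) + 6 \cdot 5 + 2 \left(-4\right) 5} \left(-14\right) 1 = \frac{4}{-4 + 16 - 12 + 30 - 40} \left(-14\right) 1 = \frac{4}{-10} \left(-14\right) 1 = 4 \left(- \frac{1}{10}\right) \left(-14\right) 1 = \left(- \frac{2}{5}\right) \left(-14\right) 1 = \frac{28}{5} \cdot 1 = \frac{28}{5}$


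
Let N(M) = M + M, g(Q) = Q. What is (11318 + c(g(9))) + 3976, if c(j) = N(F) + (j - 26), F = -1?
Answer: 15275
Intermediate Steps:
N(M) = 2*M
c(j) = -28 + j (c(j) = 2*(-1) + (j - 26) = -2 + (-26 + j) = -28 + j)
(11318 + c(g(9))) + 3976 = (11318 + (-28 + 9)) + 3976 = (11318 - 19) + 3976 = 11299 + 3976 = 15275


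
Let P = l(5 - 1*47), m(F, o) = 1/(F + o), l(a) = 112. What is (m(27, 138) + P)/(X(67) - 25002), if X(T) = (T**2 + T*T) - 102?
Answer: -18481/2660790 ≈ -0.0069457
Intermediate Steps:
P = 112
X(T) = -102 + 2*T**2 (X(T) = (T**2 + T**2) - 102 = 2*T**2 - 102 = -102 + 2*T**2)
(m(27, 138) + P)/(X(67) - 25002) = (1/(27 + 138) + 112)/((-102 + 2*67**2) - 25002) = (1/165 + 112)/((-102 + 2*4489) - 25002) = (1/165 + 112)/((-102 + 8978) - 25002) = 18481/(165*(8876 - 25002)) = (18481/165)/(-16126) = (18481/165)*(-1/16126) = -18481/2660790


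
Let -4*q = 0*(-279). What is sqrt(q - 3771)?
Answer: 3*I*sqrt(419) ≈ 61.408*I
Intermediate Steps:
q = 0 (q = -0*(-279) = -1/4*0 = 0)
sqrt(q - 3771) = sqrt(0 - 3771) = sqrt(-3771) = 3*I*sqrt(419)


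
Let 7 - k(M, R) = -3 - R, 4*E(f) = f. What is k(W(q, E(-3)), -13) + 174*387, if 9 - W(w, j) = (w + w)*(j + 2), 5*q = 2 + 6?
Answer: 67335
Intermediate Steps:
E(f) = f/4
q = 8/5 (q = (2 + 6)/5 = (⅕)*8 = 8/5 ≈ 1.6000)
W(w, j) = 9 - 2*w*(2 + j) (W(w, j) = 9 - (w + w)*(j + 2) = 9 - 2*w*(2 + j))
k(M, R) = 10 + R (k(M, R) = 7 - (-3 - R) = 7 + (3 + R) = 10 + R)
k(W(q, E(-3)), -13) + 174*387 = (10 - 13) + 174*387 = -3 + 67338 = 67335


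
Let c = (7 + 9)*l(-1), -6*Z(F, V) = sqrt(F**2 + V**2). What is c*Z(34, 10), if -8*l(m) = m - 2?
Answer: -2*sqrt(314) ≈ -35.440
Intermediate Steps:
l(m) = 1/4 - m/8 (l(m) = -(m - 2)/8 = -(-2 + m)/8 = 1/4 - m/8)
Z(F, V) = -sqrt(F**2 + V**2)/6
c = 6 (c = (7 + 9)*(1/4 - 1/8*(-1)) = 16*(1/4 + 1/8) = 16*(3/8) = 6)
c*Z(34, 10) = 6*(-sqrt(34**2 + 10**2)/6) = 6*(-sqrt(1156 + 100)/6) = 6*(-sqrt(314)/3) = -2*sqrt(314)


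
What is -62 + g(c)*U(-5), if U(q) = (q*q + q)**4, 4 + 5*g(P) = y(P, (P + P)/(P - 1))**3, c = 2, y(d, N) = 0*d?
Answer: -128062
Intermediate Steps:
y(d, N) = 0
g(P) = -4/5 (g(P) = -4/5 + (1/5)*0**3 = -4/5 + (1/5)*0 = -4/5 + 0 = -4/5)
U(q) = (q + q**2)**4 (U(q) = (q**2 + q)**4 = (q + q**2)**4)
-62 + g(c)*U(-5) = -62 - 4*(-5)**4*(1 - 5)**4/5 = -62 - 500*(-4)**4 = -62 - 500*256 = -62 - 4/5*160000 = -62 - 128000 = -128062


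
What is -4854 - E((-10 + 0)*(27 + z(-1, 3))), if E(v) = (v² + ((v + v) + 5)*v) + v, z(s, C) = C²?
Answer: -391494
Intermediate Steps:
E(v) = v + v² + v*(5 + 2*v) (E(v) = (v² + (2*v + 5)*v) + v = (v² + (5 + 2*v)*v) + v = (v² + v*(5 + 2*v)) + v = v + v² + v*(5 + 2*v))
-4854 - E((-10 + 0)*(27 + z(-1, 3))) = -4854 - 3*(-10 + 0)*(27 + 3²)*(2 + (-10 + 0)*(27 + 3²)) = -4854 - 3*(-10*(27 + 9))*(2 - 10*(27 + 9)) = -4854 - 3*(-10*36)*(2 - 10*36) = -4854 - 3*(-360)*(2 - 360) = -4854 - 3*(-360)*(-358) = -4854 - 1*386640 = -4854 - 386640 = -391494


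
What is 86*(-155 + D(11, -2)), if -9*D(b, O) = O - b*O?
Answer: -121690/9 ≈ -13521.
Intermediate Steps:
D(b, O) = -O/9 + O*b/9 (D(b, O) = -(O - b*O)/9 = -(O - O*b)/9 = -O/9 + O*b/9)
86*(-155 + D(11, -2)) = 86*(-155 + (1/9)*(-2)*(-1 + 11)) = 86*(-155 + (1/9)*(-2)*10) = 86*(-155 - 20/9) = 86*(-1415/9) = -121690/9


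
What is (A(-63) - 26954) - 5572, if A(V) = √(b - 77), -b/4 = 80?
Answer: -32526 + I*√397 ≈ -32526.0 + 19.925*I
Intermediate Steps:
b = -320 (b = -4*80 = -320)
A(V) = I*√397 (A(V) = √(-320 - 77) = √(-397) = I*√397)
(A(-63) - 26954) - 5572 = (I*√397 - 26954) - 5572 = (-26954 + I*√397) - 5572 = -32526 + I*√397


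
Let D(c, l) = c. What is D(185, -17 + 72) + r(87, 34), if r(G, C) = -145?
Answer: 40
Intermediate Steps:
D(185, -17 + 72) + r(87, 34) = 185 - 145 = 40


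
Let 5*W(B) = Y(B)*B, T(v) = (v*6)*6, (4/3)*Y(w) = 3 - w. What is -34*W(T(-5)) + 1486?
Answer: 169480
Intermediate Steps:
Y(w) = 9/4 - 3*w/4 (Y(w) = 3*(3 - w)/4 = 9/4 - 3*w/4)
T(v) = 36*v (T(v) = (6*v)*6 = 36*v)
W(B) = B*(9/4 - 3*B/4)/5 (W(B) = ((9/4 - 3*B/4)*B)/5 = (B*(9/4 - 3*B/4))/5 = B*(9/4 - 3*B/4)/5)
-34*W(T(-5)) + 1486 = -51*36*(-5)*(3 - 36*(-5))/10 + 1486 = -51*(-180)*(3 - 1*(-180))/10 + 1486 = -51*(-180)*(3 + 180)/10 + 1486 = -51*(-180)*183/10 + 1486 = -34*(-4941) + 1486 = 167994 + 1486 = 169480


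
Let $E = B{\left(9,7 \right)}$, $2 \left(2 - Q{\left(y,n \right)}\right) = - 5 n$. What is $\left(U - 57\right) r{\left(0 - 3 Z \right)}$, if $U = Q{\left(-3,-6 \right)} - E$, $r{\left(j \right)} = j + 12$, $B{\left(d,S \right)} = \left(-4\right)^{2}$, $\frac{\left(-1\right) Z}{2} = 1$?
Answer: $-1548$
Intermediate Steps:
$Z = -2$ ($Z = \left(-2\right) 1 = -2$)
$Q{\left(y,n \right)} = 2 + \frac{5 n}{2}$ ($Q{\left(y,n \right)} = 2 - \frac{\left(-5\right) n}{2} = 2 + \frac{5 n}{2}$)
$B{\left(d,S \right)} = 16$
$E = 16$
$r{\left(j \right)} = 12 + j$
$U = -29$ ($U = \left(2 + \frac{5}{2} \left(-6\right)\right) - 16 = \left(2 - 15\right) - 16 = -13 - 16 = -29$)
$\left(U - 57\right) r{\left(0 - 3 Z \right)} = \left(-29 - 57\right) \left(12 + \left(0 - -6\right)\right) = - 86 \left(12 + \left(0 + 6\right)\right) = - 86 \left(12 + 6\right) = \left(-86\right) 18 = -1548$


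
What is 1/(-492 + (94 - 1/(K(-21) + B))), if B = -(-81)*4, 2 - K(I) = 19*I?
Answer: -725/288551 ≈ -0.0025126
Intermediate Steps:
K(I) = 2 - 19*I
B = 324 (B = -1*(-324) = 324)
1/(-492 + (94 - 1/(K(-21) + B))) = 1/(-492 + (94 - 1/((2 - 19*(-21)) + 324))) = 1/(-492 + (94 - 1/((2 + 399) + 324))) = 1/(-492 + (94 - 1/(401 + 324))) = 1/(-492 + (94 - 1/725)) = 1/(-492 + 68149/725) = 1/(-288551/725) = -725/288551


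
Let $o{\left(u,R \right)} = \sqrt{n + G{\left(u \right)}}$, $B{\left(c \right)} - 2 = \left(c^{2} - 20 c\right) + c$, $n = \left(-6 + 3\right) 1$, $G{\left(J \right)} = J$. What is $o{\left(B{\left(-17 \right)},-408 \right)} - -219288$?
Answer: $219288 + \sqrt{611} \approx 2.1931 \cdot 10^{5}$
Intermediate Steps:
$n = -3$ ($n = \left(-3\right) 1 = -3$)
$B{\left(c \right)} = 2 + c^{2} - 19 c$ ($B{\left(c \right)} = 2 + \left(\left(c^{2} - 20 c\right) + c\right) = 2 + \left(c^{2} - 19 c\right) = 2 + c^{2} - 19 c$)
$o{\left(u,R \right)} = \sqrt{-3 + u}$
$o{\left(B{\left(-17 \right)},-408 \right)} - -219288 = \sqrt{-3 + \left(2 + \left(-17\right)^{2} - -323\right)} - -219288 = \sqrt{-3 + \left(2 + 289 + 323\right)} + 219288 = \sqrt{-3 + 614} + 219288 = \sqrt{611} + 219288 = 219288 + \sqrt{611}$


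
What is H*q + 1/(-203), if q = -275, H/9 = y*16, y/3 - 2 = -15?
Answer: 313513199/203 ≈ 1.5444e+6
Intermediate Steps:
y = -39 (y = 6 + 3*(-15) = 6 - 45 = -39)
H = -5616 (H = 9*(-39*16) = 9*(-624) = -5616)
H*q + 1/(-203) = -5616*(-275) + 1/(-203) = 1544400 - 1/203 = 313513199/203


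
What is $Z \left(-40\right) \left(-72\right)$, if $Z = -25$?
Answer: $-72000$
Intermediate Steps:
$Z \left(-40\right) \left(-72\right) = \left(-25\right) \left(-40\right) \left(-72\right) = 1000 \left(-72\right) = -72000$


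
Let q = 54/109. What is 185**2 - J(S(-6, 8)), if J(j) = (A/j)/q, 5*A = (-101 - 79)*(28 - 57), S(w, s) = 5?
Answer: 507053/15 ≈ 33804.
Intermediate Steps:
A = 1044 (A = ((-101 - 79)*(28 - 57))/5 = (-180*(-29))/5 = (1/5)*5220 = 1044)
q = 54/109 (q = 54*(1/109) = 54/109 ≈ 0.49541)
J(j) = 6322/(3*j) (J(j) = (1044/j)/(54/109) = (1044/j)*(109/54) = 6322/(3*j))
185**2 - J(S(-6, 8)) = 185**2 - 6322/(3*5) = 34225 - 6322/(3*5) = 34225 - 1*6322/15 = 34225 - 6322/15 = 507053/15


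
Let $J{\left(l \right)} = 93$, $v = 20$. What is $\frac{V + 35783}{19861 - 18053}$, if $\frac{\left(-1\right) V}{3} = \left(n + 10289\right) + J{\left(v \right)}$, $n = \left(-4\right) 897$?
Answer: $\frac{15401}{1808} \approx 8.5182$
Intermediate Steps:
$n = -3588$
$V = -20382$ ($V = - 3 \left(\left(-3588 + 10289\right) + 93\right) = - 3 \left(6701 + 93\right) = \left(-3\right) 6794 = -20382$)
$\frac{V + 35783}{19861 - 18053} = \frac{-20382 + 35783}{19861 - 18053} = \frac{15401}{19861 - 18053} = \frac{15401}{1808}$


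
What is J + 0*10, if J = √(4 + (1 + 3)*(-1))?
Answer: 0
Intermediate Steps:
J = 0 (J = √(4 + 4*(-1)) = √(4 - 4) = √0 = 0)
J + 0*10 = 0 + 0*10 = 0 + 0 = 0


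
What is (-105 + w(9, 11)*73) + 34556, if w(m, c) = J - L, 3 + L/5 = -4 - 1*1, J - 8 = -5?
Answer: 37590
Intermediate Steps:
J = 3 (J = 8 - 5 = 3)
L = -40 (L = -15 + 5*(-4 - 1*1) = -15 + 5*(-4 - 1) = -15 + 5*(-5) = -15 - 25 = -40)
w(m, c) = 43 (w(m, c) = 3 - 1*(-40) = 3 + 40 = 43)
(-105 + w(9, 11)*73) + 34556 = (-105 + 43*73) + 34556 = (-105 + 3139) + 34556 = 3034 + 34556 = 37590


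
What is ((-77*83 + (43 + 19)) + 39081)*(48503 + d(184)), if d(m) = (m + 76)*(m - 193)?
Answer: 1511930576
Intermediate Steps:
d(m) = (-193 + m)*(76 + m) (d(m) = (76 + m)*(-193 + m) = (-193 + m)*(76 + m))
((-77*83 + (43 + 19)) + 39081)*(48503 + d(184)) = ((-77*83 + (43 + 19)) + 39081)*(48503 + (-14668 + 184² - 117*184)) = ((-6391 + 62) + 39081)*(48503 + (-14668 + 33856 - 21528)) = (-6329 + 39081)*(48503 - 2340) = 32752*46163 = 1511930576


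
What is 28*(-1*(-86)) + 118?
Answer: 2526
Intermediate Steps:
28*(-1*(-86)) + 118 = 28*86 + 118 = 2408 + 118 = 2526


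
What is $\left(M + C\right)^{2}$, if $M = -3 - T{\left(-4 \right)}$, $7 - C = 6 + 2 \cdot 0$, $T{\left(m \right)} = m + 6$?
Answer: $16$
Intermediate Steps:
$T{\left(m \right)} = 6 + m$
$C = 1$ ($C = 7 - \left(6 + 2 \cdot 0\right) = 7 - \left(6 + 0\right) = 7 - 6 = 1$)
$M = -5$ ($M = -3 - \left(6 - 4\right) = -3 - 2 = -5$)
$\left(M + C\right)^{2} = \left(-5 + 1\right)^{2} = \left(-4\right)^{2} = 16$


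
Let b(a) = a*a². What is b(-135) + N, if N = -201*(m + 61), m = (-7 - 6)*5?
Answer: -2459571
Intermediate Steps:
b(a) = a³
m = -65 (m = -13*5 = -65)
N = 804 (N = -201*(-65 + 61) = -201*(-4) = 804)
b(-135) + N = (-135)³ + 804 = -2460375 + 804 = -2459571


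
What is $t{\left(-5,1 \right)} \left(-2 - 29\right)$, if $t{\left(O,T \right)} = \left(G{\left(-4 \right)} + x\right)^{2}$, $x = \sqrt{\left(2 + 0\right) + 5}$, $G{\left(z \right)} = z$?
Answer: $-713 + 248 \sqrt{7} \approx -56.854$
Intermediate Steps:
$x = \sqrt{7}$ ($x = \sqrt{2 + 5} = \sqrt{7} \approx 2.6458$)
$t{\left(O,T \right)} = \left(-4 + \sqrt{7}\right)^{2}$
$t{\left(-5,1 \right)} \left(-2 - 29\right) = \left(4 - \sqrt{7}\right)^{2} \left(-2 - 29\right) = \left(4 - \sqrt{7}\right)^{2} \left(-31\right) = - 31 \left(4 - \sqrt{7}\right)^{2}$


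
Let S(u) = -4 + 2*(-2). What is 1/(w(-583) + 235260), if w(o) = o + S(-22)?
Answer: 1/234669 ≈ 4.2613e-6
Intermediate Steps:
S(u) = -8 (S(u) = -4 - 4 = -8)
w(o) = -8 + o (w(o) = o - 8 = -8 + o)
1/(w(-583) + 235260) = 1/((-8 - 583) + 235260) = 1/(-591 + 235260) = 1/234669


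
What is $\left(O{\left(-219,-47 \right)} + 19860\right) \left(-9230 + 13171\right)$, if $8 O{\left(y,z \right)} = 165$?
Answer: $\frac{626796345}{8} \approx 7.835 \cdot 10^{7}$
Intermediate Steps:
$O{\left(y,z \right)} = \frac{165}{8}$ ($O{\left(y,z \right)} = \frac{1}{8} \cdot 165 = \frac{165}{8}$)
$\left(O{\left(-219,-47 \right)} + 19860\right) \left(-9230 + 13171\right) = \left(\frac{165}{8} + 19860\right) \left(-9230 + 13171\right) = \frac{159045}{8} \cdot 3941 = \frac{626796345}{8}$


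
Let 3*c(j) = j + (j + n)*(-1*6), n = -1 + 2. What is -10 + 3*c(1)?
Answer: -21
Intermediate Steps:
n = 1
c(j) = -2 - 5*j/3 (c(j) = (j + (j + 1)*(-1*6))/3 = (j + (1 + j)*(-6))/3 = (j + (-6 - 6*j))/3 = (-6 - 5*j)/3 = -2 - 5*j/3)
-10 + 3*c(1) = -10 + 3*(-2 - 5/3*1) = -10 + 3*(-2 - 5/3) = -10 + 3*(-11/3) = -10 - 11 = -21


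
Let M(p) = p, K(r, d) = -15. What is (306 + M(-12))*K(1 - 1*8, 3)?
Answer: -4410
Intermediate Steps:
(306 + M(-12))*K(1 - 1*8, 3) = (306 - 12)*(-15) = 294*(-15) = -4410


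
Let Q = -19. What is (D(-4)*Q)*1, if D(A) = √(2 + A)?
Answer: -19*I*√2 ≈ -26.87*I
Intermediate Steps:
(D(-4)*Q)*1 = (√(2 - 4)*(-19))*1 = (√(-2)*(-19))*1 = ((I*√2)*(-19))*1 = -19*I*√2*1 = -19*I*√2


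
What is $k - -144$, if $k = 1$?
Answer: $145$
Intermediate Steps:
$k - -144 = 1 - -144 = 1 + 144 = 145$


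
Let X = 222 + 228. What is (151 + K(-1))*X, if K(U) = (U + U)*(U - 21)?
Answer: 87750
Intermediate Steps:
X = 450
K(U) = 2*U*(-21 + U) (K(U) = (2*U)*(-21 + U) = 2*U*(-21 + U))
(151 + K(-1))*X = (151 + 2*(-1)*(-21 - 1))*450 = (151 + 2*(-1)*(-22))*450 = (151 + 44)*450 = 195*450 = 87750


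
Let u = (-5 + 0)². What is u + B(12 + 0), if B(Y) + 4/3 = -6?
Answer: 53/3 ≈ 17.667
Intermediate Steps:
B(Y) = -22/3 (B(Y) = -4/3 - 6 = -22/3)
u = 25 (u = (-5)² = 25)
u + B(12 + 0) = 25 - 22/3 = 53/3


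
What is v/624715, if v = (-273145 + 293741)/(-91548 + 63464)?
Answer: -5149/4386124015 ≈ -1.1739e-6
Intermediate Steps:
v = -5149/7021 (v = 20596/(-28084) = 20596*(-1/28084) = -5149/7021 ≈ -0.73337)
v/624715 = -5149/7021/624715 = -5149/7021*1/624715 = -5149/4386124015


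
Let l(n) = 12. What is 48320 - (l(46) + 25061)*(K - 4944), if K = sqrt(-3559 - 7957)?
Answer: 124009232 - 50146*I*sqrt(2879) ≈ 1.2401e+8 - 2.6906e+6*I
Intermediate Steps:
K = 2*I*sqrt(2879) (K = sqrt(-11516) = 2*I*sqrt(2879) ≈ 107.31*I)
48320 - (l(46) + 25061)*(K - 4944) = 48320 - (12 + 25061)*(2*I*sqrt(2879) - 4944) = 48320 - 25073*(-4944 + 2*I*sqrt(2879)) = 48320 - (-123960912 + 50146*I*sqrt(2879)) = 48320 + (123960912 - 50146*I*sqrt(2879)) = 124009232 - 50146*I*sqrt(2879)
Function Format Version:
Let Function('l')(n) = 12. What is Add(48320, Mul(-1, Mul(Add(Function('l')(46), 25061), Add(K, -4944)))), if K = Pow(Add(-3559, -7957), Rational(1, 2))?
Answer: Add(124009232, Mul(-50146, I, Pow(2879, Rational(1, 2)))) ≈ Add(1.2401e+8, Mul(-2.6906e+6, I))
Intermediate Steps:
K = Mul(2, I, Pow(2879, Rational(1, 2))) (K = Pow(-11516, Rational(1, 2)) = Mul(2, I, Pow(2879, Rational(1, 2))) ≈ Mul(107.31, I))
Add(48320, Mul(-1, Mul(Add(Function('l')(46), 25061), Add(K, -4944)))) = Add(48320, Mul(-1, Mul(Add(12, 25061), Add(Mul(2, I, Pow(2879, Rational(1, 2))), -4944)))) = Add(48320, Mul(-1, Mul(25073, Add(-4944, Mul(2, I, Pow(2879, Rational(1, 2))))))) = Add(48320, Mul(-1, Add(-123960912, Mul(50146, I, Pow(2879, Rational(1, 2)))))) = Add(48320, Add(123960912, Mul(-50146, I, Pow(2879, Rational(1, 2))))) = Add(124009232, Mul(-50146, I, Pow(2879, Rational(1, 2))))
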